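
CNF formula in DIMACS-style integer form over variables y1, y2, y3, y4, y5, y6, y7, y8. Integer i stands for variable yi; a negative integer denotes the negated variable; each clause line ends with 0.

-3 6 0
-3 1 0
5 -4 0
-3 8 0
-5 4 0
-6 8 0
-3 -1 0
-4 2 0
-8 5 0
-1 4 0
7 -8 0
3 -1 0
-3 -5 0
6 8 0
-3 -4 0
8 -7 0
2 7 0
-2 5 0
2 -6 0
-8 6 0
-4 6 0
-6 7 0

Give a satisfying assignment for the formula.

Branch on y1: take y1 = False.
  then y3 is forced to False.
Set y2 = True and propagate.
  then y5 is forced to True.
  then y4 is forced to True.
  then y6 is forced to True.
  then y8 is forced to True.
  then y7 is forced to True.
Every clause has at least one true literal under this assignment.

y1=0, y2=1, y3=0, y4=1, y5=1, y6=1, y7=1, y8=1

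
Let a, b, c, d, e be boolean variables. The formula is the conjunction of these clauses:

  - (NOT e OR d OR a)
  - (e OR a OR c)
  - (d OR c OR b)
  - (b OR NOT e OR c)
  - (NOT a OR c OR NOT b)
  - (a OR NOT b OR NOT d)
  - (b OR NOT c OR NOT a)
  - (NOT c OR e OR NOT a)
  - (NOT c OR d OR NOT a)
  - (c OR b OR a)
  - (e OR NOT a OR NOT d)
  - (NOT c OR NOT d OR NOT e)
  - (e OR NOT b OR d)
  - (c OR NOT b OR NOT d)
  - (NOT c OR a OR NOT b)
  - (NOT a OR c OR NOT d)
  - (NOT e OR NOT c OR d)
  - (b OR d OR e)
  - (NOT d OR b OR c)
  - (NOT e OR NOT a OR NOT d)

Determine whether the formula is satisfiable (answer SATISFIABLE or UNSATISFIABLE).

Set a = False and propagate.
Set b = False and propagate.
  then c is forced to True.
The remaining clauses are satisfied by d = True, e = False.
So a=0, b=0, c=1, d=1, e=0 is a satisfying assignment.

SATISFIABLE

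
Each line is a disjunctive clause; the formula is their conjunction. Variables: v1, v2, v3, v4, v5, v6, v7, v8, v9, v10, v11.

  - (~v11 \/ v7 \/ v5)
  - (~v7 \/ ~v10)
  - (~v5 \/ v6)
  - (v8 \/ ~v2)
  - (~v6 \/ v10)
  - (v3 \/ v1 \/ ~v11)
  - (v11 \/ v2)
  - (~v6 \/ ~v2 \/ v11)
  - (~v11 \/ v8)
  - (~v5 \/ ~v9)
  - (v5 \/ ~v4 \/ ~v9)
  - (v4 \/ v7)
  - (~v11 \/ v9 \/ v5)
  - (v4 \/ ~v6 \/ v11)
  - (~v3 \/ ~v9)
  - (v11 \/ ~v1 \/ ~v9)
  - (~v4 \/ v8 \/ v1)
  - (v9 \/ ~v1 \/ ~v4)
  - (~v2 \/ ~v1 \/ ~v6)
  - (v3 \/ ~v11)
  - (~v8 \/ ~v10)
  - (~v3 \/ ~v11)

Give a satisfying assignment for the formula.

v1=F, v2=T, v3=F, v4=T, v5=F, v6=F, v7=F, v8=T, v9=F, v10=F, v11=F

Set v1 = False and propagate.
Set v2 = True and propagate.
  then v8 is forced to True.
  then v10 is forced to False.
  then v6 is forced to False.
  then v5 is forced to False.
Set v3 = False and propagate.
  then v11 is forced to False.
For the remaining variables, v4 = True, v7 = False, v9 = False works.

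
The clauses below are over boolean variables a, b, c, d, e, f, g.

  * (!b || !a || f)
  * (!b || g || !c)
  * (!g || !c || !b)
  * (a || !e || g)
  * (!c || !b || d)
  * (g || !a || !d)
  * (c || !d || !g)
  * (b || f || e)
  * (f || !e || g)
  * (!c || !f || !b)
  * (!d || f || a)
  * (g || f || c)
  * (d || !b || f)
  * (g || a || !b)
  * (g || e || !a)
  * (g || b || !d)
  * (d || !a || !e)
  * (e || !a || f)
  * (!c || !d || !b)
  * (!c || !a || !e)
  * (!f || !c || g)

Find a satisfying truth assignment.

Try a = True.
Try b = True.
  then f is forced to True.
  then c is forced to False.
Set d = False and propagate.
  then e is forced to False.
  then g is forced to True.
Every clause has at least one true literal under this assignment.

a=T, b=T, c=F, d=F, e=F, f=T, g=T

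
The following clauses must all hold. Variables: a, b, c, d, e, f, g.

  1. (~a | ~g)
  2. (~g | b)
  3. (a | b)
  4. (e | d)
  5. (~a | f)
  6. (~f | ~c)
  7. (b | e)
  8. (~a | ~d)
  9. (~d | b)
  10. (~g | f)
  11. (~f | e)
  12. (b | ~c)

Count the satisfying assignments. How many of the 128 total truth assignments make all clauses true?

Split on b, then a.
  b=1, a=1: remaining (c,d,e,f,g) ∈ {(0,0,1,1,0)} — 1.
  b=1, a=0: 10 of the 32 assignments to (c,d,e,f,g) work.
  b=0, a=1: remaining (c,d,e,f,g) ∈ {(0,0,1,1,0)} — 1.
  b=0, a=0: a clause becomes empty — 0.
Total: 1 + 10 + 1 + 0 = 12.

12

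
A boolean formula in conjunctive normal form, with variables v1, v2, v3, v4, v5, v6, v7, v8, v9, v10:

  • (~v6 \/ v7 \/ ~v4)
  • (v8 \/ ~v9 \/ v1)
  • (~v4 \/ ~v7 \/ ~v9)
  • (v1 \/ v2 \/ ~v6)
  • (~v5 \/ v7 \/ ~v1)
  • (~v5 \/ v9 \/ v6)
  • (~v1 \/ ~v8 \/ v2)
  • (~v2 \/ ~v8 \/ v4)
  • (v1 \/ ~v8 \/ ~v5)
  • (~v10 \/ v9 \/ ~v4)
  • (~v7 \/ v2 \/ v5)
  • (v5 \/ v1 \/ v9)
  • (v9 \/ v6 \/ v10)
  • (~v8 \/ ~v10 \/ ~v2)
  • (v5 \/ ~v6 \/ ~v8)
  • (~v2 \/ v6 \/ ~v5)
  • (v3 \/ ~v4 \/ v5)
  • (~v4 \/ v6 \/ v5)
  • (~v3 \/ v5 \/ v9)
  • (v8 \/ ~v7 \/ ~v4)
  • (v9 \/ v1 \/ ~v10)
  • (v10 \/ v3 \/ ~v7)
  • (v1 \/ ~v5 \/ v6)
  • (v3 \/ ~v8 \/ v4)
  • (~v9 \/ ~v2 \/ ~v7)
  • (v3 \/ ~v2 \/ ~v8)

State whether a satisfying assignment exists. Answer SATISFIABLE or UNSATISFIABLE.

Set v1 = True and propagate.
For the remaining variables, v2 = True, v3 = False, v4 = False, v5 = False, v6 = False, v7 = False, v8 = False, v9 = True, v10 = False works.
So v1 = T  v2 = T  v3 = F  v4 = F  v5 = F  v6 = F  v7 = F  v8 = F  v9 = T  v10 = F is a satisfying assignment.

SATISFIABLE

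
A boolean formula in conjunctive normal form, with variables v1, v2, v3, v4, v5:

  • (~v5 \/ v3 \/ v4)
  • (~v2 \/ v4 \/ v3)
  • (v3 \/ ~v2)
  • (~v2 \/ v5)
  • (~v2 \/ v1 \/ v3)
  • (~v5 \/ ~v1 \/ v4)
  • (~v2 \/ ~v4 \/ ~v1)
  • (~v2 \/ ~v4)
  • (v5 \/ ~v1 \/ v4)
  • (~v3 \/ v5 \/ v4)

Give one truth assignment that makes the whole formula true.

v1=True  v2=False  v3=True  v4=True  v5=True

Pure literal: v2 appears only negated; assign v2 = False.
Try v1 = True.
For the remaining variables, v3 = True, v4 = True, v5 = True works.
Every clause has at least one true literal under this assignment.
Check each clause:
  1. (v4 \/ v3 \/ ~v5) — v3 is true.
  2. (~v2 \/ v3 \/ v4) — v3 is true.
  3. (~v2 \/ v3) — v3 is true.
  4. (v5 \/ ~v2) — v5 is true.
  5. (~v2 \/ v1 \/ v3) — v1 is true.
  6. (~v5 \/ v4 \/ ~v1) — v4 is true.
  7. (~v4 \/ ~v2 \/ ~v1) — ~v2 is true.
  8. (~v4 \/ ~v2) — ~v2 is true.
  9. (v5 \/ v4 \/ ~v1) — v4 is true.
  10. (v5 \/ v4 \/ ~v3) — v5 is true.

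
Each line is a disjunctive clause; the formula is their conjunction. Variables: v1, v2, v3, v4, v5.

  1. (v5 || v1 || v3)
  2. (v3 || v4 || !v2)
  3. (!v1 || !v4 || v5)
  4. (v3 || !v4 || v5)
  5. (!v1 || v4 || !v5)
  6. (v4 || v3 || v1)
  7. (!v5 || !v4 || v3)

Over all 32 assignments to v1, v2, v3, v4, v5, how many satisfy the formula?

Split on v4, then v3.
  v4=T, v3=T: v2 free; 3 ways for (v1,v5) × 2^1 = 6.
  v4=T, v3=F: a clause becomes empty — 0.
  v4=F, v3=T: v2 free; 3 ways for (v1,v5) × 2^1 = 6.
  v4=F, v3=F: remaining (v1,v2,v5) ∈ {(T,F,F)} — 1.
Total: 6 + 0 + 6 + 1 = 13.

13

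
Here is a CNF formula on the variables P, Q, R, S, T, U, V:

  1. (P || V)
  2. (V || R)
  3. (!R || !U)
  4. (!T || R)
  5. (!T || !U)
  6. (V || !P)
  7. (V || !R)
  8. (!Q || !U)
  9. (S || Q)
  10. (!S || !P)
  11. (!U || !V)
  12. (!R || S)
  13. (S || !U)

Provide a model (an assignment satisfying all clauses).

P = F  Q = F  R = F  S = T  T = F  U = F  V = T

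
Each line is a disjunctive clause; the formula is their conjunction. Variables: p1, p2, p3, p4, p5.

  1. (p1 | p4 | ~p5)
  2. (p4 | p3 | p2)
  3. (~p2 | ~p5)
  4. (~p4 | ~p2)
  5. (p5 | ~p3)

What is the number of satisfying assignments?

Case analysis on p2 and p4:
  p2=1, p4=1: a clause becomes empty — 0.
  p2=1, p4=0: remaining (p1,p3,p5) ∈ {(0,0,0); (1,0,0)} — 2.
  p2=0, p4=1: p1 free; 3 ways for (p3,p5) × 2^1 = 6.
  p2=0, p4=0: remaining (p1,p3,p5) ∈ {(1,1,1)} — 1.
Total: 0 + 2 + 6 + 1 = 9.

9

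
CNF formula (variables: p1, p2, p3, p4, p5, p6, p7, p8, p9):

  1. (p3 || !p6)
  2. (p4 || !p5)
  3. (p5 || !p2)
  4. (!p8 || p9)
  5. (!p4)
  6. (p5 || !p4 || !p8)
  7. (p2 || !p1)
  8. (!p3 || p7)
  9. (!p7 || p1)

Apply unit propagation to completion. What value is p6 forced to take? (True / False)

False

(!p4) is a unit clause: p4 = False.
In (!p5 || p4), p4 is now false; !p5 must hold, so p5 = False.
(!p2 || p5): since p5 = False, the clause reduces to (!p2). p2 = False.
(p2 || !p1) with p2 = False leaves only !p1, so p1 = False.
In (p1 || !p7), p1 is now false; !p7 must hold, so p7 = False.
From (!p3 || p7) and p7 = False: p3 = False.
(!p6 || p3): since p3 = False, the clause reduces to (!p6). p6 = False.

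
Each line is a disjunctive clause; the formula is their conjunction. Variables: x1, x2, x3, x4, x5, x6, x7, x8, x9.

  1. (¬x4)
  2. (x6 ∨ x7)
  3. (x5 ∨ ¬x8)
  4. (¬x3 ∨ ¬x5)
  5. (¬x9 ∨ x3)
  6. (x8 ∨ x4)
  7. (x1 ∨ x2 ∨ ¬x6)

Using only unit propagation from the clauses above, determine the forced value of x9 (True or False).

False

(¬x4) is a unit clause: x4 = False.
From (x8 ∨ x4) and x4 = False: x8 = True.
In (¬x8 ∨ x5), ¬x8 is now false; x5 must hold, so x5 = True.
From (¬x5 ∨ ¬x3) and x5 = True: x3 = False.
(¬x9 ∨ x3) with x3 = False leaves only ¬x9, so x9 = False.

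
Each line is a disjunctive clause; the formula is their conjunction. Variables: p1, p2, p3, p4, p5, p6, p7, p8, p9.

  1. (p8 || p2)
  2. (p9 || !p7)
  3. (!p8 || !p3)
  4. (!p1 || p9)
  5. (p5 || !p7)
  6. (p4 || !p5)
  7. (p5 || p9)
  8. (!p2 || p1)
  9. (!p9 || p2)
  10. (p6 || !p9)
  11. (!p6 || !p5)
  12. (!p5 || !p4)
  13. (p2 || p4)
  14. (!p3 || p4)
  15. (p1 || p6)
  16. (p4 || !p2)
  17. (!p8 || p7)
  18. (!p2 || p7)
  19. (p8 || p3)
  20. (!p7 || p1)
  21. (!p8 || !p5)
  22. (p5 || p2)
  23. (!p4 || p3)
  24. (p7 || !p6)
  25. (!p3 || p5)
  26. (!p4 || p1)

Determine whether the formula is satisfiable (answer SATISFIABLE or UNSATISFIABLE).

p5 = True:
  propagation gives p4=True; an empty clause results — contradiction.
p5 = False:
  propagation gives p7=False, p9=True, p2=True; an empty clause results — contradiction.
Every branch closes, so no satisfying assignment exists.

UNSATISFIABLE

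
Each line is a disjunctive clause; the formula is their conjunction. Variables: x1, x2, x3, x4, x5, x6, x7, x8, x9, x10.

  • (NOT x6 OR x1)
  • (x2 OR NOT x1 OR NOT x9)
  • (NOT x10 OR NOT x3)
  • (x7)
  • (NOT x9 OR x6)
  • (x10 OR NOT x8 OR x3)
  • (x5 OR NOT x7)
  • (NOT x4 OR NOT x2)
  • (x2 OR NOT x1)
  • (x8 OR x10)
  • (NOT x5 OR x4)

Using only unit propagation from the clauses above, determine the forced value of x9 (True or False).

False

(x7) stands alone — x7 = True.
In (x5 OR NOT x7), NOT x7 is now false; x5 must hold, so x5 = True.
In (NOT x5 OR x4), NOT x5 is now false; x4 must hold, so x4 = True.
From (NOT x2 OR NOT x4) and x4 = True: x2 = False.
(x2 OR NOT x1) with x2 = False leaves only NOT x1, so x1 = False.
(x1 OR NOT x6) with x1 = False leaves only NOT x6, so x6 = False.
(x6 OR NOT x9): since x6 = False, the clause reduces to (NOT x9). x9 = False.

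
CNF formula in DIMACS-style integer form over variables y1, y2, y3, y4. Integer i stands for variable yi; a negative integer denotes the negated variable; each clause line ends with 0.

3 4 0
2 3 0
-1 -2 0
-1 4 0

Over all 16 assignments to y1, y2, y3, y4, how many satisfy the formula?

Satisfying assignments:
  y1=0 y2=0 y3=1 y4=0
  y1=0 y2=0 y3=1 y4=1
  y1=0 y2=1 y3=0 y4=1
  y1=0 y2=1 y3=1 y4=0
  y1=0 y2=1 y3=1 y4=1
  y1=1 y2=0 y3=1 y4=1
Count: 6.

6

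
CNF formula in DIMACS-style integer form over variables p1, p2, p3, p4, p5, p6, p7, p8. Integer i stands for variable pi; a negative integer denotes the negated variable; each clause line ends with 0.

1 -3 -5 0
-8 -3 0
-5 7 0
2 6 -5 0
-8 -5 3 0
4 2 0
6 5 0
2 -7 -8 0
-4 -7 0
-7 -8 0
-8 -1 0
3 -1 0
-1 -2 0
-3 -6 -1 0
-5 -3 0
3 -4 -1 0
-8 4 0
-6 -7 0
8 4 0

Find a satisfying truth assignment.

p1 = F  p2 = T  p3 = F  p4 = T  p5 = F  p6 = T  p7 = F  p8 = T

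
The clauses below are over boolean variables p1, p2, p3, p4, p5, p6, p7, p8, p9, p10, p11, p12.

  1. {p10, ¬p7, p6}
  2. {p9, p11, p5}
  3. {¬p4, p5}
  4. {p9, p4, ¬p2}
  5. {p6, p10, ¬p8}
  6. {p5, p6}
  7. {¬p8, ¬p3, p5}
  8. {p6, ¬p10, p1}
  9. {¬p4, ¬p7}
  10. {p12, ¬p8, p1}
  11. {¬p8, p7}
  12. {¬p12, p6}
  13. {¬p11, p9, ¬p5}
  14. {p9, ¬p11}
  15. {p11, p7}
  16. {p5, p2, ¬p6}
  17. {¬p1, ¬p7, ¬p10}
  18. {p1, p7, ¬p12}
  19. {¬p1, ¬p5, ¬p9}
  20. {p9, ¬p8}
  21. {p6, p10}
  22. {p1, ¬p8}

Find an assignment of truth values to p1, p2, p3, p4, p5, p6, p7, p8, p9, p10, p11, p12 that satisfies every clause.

p1=F, p2=F, p3=F, p4=F, p5=T, p6=T, p7=T, p8=F, p9=F, p10=T, p11=F, p12=T

Pure literal: p3 appears only negated; assign p3 = False.
p8 occurs only negated in the remaining clauses — set p8 = False.
Set p1 = False and propagate.
Try p2 = False.
The remaining clauses are satisfied by p4 = False, p5 = True, p6 = True, p7 = True, p9 = False, p10 = True, p11 = False, p12 = True.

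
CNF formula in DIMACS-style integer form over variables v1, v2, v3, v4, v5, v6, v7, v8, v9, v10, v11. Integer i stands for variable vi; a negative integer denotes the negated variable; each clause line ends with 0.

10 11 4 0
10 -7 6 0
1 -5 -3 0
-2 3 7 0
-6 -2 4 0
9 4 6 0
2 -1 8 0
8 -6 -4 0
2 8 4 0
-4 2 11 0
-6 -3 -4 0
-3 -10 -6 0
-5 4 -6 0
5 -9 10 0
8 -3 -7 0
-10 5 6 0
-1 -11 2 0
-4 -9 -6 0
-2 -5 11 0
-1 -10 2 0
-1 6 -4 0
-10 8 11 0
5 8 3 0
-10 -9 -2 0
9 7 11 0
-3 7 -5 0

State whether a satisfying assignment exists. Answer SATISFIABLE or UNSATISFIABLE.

SATISFIABLE

v8 occurs only positively in the remaining clauses — set v8 = True.
Branch on v1: take v1 = False.
Set v2 = False and propagate.
Try v3 = False.
The remaining clauses are satisfied by v4 = False, v5 = False, v6 = True, v7 = True, v9 = True, v10 = True, v11 = True.
So v1 = False  v2 = False  v3 = False  v4 = False  v5 = False  v6 = True  v7 = True  v8 = True  v9 = True  v10 = True  v11 = True is a satisfying assignment.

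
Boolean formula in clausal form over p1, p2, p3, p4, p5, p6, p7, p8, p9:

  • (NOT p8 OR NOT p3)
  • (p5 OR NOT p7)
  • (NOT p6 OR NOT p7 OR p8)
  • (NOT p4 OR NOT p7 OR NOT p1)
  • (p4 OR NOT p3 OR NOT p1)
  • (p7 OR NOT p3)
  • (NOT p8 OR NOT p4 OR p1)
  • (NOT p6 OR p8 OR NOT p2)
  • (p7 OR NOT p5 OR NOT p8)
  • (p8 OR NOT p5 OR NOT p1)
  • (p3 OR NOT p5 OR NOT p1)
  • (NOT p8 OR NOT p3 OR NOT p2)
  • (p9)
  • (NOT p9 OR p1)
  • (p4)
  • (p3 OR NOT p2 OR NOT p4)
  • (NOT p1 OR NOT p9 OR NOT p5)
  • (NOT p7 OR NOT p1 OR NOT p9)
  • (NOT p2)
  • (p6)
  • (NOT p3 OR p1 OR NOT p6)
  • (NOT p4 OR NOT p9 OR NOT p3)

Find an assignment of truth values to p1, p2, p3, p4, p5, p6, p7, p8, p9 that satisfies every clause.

p1=T, p2=F, p3=F, p4=T, p5=F, p6=T, p7=F, p8=T, p9=T

Unit propagation: (p9) forces p9 = True.
The clause (p1) is unit: p1 must be True.
The clause (p4) is unit: p4 must be True.
(NOT p7) is a unit clause, so p7 = False.
Unit propagation: (NOT p3) forces p3 = False.
Unit propagation: (NOT p5) forces p5 = False.
The clause (NOT p2) is unit: p2 must be False.
The clause (p6) is unit: p6 must be True.
p8 is now unconstrained; take p8 = True.
Every clause has at least one true literal under this assignment.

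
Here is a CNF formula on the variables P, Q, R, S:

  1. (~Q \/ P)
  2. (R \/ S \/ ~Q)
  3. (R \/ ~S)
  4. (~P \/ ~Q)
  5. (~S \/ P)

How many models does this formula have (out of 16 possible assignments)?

Satisfying assignments:
  P=0 Q=0 R=0 S=0
  P=0 Q=0 R=1 S=0
  P=1 Q=0 R=0 S=0
  P=1 Q=0 R=1 S=0
  P=1 Q=0 R=1 S=1
That's 5 in total.

5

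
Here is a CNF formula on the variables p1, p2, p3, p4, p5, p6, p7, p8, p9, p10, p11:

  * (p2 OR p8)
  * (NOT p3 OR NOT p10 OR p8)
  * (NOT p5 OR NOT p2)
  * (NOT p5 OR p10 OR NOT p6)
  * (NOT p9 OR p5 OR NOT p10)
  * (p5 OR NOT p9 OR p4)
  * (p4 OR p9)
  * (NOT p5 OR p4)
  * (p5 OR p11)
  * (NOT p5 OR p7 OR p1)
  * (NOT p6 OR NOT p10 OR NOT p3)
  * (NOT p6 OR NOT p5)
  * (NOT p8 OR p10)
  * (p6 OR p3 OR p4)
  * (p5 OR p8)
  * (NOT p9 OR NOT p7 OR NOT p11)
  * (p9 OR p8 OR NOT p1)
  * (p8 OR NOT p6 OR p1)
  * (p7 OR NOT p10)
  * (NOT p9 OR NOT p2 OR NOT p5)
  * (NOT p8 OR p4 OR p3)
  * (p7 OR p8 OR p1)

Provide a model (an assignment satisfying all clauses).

p4 occurs only positively in the remaining clauses — set p4 = True.
Branch on p1: take p1 = True.
Try p2 = False.
  then p8 is forced to True.
  then p10 is forced to True.
  then p7 is forced to True.
For the remaining variables, p3 = False, p5 = True, p6 = False, p9 = False, p11 = True works.
Every clause has at least one true literal under this assignment.

p1 = T, p2 = F, p3 = F, p4 = T, p5 = T, p6 = F, p7 = T, p8 = T, p9 = F, p10 = T, p11 = T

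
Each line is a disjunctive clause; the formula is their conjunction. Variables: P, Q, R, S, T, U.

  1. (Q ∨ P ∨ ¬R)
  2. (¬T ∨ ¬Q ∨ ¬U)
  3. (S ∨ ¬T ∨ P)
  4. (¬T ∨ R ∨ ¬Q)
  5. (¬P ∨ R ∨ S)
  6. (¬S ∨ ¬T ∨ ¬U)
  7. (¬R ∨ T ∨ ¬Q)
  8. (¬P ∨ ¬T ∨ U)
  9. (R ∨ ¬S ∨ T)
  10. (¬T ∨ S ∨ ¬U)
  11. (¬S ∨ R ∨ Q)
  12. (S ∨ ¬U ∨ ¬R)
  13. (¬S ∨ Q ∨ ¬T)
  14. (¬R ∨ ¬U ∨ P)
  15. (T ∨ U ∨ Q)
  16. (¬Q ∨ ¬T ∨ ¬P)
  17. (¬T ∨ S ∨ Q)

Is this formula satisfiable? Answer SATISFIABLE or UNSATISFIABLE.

SATISFIABLE

Set P = True and propagate.
The remaining clauses are satisfied by Q = False, R = True, S = True, T = False, U = True.
So P=T, Q=F, R=T, S=T, T=F, U=T is a satisfying assignment.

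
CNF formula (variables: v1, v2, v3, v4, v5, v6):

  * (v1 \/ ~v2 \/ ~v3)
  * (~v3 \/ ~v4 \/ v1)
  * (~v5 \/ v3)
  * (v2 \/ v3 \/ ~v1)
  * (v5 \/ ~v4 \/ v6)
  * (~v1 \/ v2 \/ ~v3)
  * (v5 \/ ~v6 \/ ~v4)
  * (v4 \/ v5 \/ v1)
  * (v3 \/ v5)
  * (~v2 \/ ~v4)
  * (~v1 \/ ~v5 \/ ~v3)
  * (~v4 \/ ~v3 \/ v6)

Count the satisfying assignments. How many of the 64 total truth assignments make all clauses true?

4

Satisfying assignments:
  v1=0 v2=0 v3=1 v4=0 v5=1 v6=0
  v1=0 v2=0 v3=1 v4=0 v5=1 v6=1
  v1=1 v2=1 v3=1 v4=0 v5=0 v6=0
  v1=1 v2=1 v3=1 v4=0 v5=0 v6=1
Count: 4.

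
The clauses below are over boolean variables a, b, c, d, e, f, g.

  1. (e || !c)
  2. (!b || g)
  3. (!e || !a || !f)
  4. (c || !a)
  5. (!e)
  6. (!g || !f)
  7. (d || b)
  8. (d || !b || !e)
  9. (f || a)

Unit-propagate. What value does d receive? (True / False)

True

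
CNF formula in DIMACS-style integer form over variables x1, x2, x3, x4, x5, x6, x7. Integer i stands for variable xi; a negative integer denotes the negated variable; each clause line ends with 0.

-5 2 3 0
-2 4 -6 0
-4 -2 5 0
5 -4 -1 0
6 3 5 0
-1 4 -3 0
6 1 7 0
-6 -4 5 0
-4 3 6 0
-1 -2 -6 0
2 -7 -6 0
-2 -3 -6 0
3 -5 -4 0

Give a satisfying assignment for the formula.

Try x1 = False.
For the remaining variables, x2 = False, x3 = True, x4 = True, x5 = False, x6 = False, x7 = True works.
Every clause has at least one true literal under this assignment.

x1 = F, x2 = F, x3 = T, x4 = T, x5 = F, x6 = F, x7 = T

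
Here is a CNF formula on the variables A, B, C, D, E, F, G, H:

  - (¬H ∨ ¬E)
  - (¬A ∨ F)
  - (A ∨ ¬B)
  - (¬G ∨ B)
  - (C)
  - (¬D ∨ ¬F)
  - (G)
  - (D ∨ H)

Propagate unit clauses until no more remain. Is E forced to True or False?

Unit clause (C) sets C = True.
Unit clause (G) sets G = True.
(¬G ∨ B) with G = True leaves only B, so B = True.
(¬B ∨ A) with B = True leaves only A, so A = True.
(¬A ∨ F) with A = True leaves only F, so F = True.
(¬F ∨ ¬D): since F = True, the clause reduces to (¬D). D = False.
From (H ∨ D) and D = False: H = True.
In (¬H ∨ ¬E), ¬H is now false; ¬E must hold, so E = False.

False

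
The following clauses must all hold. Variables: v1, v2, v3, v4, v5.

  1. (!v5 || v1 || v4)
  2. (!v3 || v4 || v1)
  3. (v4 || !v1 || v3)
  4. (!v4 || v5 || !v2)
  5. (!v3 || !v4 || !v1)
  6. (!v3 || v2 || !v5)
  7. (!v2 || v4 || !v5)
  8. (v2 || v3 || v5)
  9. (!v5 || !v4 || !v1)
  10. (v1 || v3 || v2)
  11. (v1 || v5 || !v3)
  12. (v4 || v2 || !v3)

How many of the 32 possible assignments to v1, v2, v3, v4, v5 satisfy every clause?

The models are:
  v1=F v2=T v3=F v4=F v5=F
  v1=F v2=T v3=F v4=T v5=T
  v1=F v2=T v3=T v4=T v5=T
  v1=T v2=T v3=T v4=F v5=F
Count: 4.

4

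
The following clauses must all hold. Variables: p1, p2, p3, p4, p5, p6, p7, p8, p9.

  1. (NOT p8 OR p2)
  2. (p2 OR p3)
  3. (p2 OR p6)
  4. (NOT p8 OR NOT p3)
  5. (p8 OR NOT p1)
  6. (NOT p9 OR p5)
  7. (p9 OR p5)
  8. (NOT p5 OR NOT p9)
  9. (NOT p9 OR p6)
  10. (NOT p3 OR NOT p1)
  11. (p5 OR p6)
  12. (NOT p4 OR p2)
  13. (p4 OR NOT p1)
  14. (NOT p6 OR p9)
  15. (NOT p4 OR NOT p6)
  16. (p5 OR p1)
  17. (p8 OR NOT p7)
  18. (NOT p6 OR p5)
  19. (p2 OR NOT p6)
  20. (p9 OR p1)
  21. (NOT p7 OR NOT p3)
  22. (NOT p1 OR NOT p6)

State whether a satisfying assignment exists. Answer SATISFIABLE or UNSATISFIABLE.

SATISFIABLE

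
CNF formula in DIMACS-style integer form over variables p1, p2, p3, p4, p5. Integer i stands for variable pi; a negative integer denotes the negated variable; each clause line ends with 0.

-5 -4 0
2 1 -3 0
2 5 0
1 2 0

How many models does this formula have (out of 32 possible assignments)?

Case analysis on p2 and p1:
  p2=T, p1=T: p3 free; 3 ways for (p4,p5) × 2^1 = 6.
  p2=T, p1=F: p3 free; 3 ways for (p4,p5) × 2^1 = 6.
  p2=F, p1=T: remaining (p3,p4,p5) ∈ {(F,F,T); (T,F,T)} — 2.
  p2=F, p1=F: a clause becomes empty — 0.
Total: 6 + 6 + 2 + 0 = 14.

14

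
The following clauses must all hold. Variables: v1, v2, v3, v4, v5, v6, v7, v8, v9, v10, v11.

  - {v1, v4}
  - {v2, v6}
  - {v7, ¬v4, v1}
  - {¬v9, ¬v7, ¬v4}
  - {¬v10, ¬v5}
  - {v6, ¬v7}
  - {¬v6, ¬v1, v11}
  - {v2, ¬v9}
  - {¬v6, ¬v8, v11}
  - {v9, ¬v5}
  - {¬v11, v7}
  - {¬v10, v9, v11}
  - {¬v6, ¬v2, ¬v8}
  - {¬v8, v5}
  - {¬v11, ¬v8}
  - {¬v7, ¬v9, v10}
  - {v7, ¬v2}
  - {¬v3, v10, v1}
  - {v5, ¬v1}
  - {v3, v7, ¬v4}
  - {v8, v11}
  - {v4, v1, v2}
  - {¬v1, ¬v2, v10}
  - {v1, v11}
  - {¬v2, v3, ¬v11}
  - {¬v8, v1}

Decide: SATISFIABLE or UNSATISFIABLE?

SATISFIABLE

Branch on v1: take v1 = False.
  then v4 is forced to True.
  then v7 is forced to True.
  then v9 is forced to False.
  then v6 is forced to True.
  then v5 is forced to False.
  then v8 is forced to False.
  then v11 is forced to True.
Set v2 = False and propagate.
The remaining clauses are satisfied by v3 = False, v10 = True.
So v1=0, v2=0, v3=0, v4=1, v5=0, v6=1, v7=1, v8=0, v9=0, v10=1, v11=1 is a satisfying assignment.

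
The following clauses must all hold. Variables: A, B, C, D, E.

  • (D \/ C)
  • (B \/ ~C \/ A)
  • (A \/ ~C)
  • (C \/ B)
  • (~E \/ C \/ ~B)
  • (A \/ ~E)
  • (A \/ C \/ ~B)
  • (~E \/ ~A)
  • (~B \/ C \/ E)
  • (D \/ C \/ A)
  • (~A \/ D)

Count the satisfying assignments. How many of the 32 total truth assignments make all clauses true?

2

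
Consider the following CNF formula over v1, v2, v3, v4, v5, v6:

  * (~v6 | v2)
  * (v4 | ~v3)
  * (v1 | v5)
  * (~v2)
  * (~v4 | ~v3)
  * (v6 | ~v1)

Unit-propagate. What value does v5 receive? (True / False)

True

(~v2) stands alone — v2 = False.
(~v6 | v2) with v2 = False leaves only ~v6, so v6 = False.
In (v6 | ~v1), v6 is now false; ~v1 must hold, so v1 = False.
(v5 | v1) with v1 = False leaves only v5, so v5 = True.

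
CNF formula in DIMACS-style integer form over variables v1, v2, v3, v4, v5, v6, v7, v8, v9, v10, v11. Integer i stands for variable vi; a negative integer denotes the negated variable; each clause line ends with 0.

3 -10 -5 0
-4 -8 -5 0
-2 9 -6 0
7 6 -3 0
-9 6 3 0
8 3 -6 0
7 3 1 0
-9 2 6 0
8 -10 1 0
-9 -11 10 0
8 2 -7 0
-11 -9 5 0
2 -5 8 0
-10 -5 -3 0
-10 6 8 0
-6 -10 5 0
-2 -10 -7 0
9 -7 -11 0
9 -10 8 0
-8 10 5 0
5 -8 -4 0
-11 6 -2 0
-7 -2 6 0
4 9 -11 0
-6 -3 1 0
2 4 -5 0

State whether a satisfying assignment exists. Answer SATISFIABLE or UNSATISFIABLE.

SATISFIABLE

v1 occurs only positively in the remaining clauses — set v1 = True.
v11 occurs only negated in the remaining clauses — set v11 = False.
Branch on v2: take v2 = True.
Set v3 = False and propagate.
Branch on v4: take v4 = False.
The remaining clauses are satisfied by v5 = False, v6 = False, v7 = False, v8 = True, v9 = False, v10 = True.
So v1=T, v2=T, v3=F, v4=F, v5=F, v6=F, v7=F, v8=T, v9=F, v10=T, v11=F is a satisfying assignment.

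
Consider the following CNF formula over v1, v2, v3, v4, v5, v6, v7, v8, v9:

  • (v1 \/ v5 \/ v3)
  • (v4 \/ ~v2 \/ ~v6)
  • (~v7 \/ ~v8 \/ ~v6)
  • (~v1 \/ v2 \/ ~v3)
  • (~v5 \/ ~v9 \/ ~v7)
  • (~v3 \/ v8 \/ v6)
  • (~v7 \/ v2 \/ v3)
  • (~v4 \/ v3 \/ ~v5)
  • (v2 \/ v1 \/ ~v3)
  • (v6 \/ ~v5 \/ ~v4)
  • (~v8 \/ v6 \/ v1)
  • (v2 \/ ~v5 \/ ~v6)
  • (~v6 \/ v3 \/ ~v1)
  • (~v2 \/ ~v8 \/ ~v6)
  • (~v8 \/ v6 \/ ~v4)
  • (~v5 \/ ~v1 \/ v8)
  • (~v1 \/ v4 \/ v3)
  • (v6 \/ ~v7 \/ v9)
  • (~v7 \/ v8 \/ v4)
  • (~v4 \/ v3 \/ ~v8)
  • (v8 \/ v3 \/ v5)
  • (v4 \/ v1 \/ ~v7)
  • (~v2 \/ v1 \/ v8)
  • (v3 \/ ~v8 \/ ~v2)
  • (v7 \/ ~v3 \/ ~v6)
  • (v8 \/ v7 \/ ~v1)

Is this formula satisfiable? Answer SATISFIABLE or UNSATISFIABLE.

SATISFIABLE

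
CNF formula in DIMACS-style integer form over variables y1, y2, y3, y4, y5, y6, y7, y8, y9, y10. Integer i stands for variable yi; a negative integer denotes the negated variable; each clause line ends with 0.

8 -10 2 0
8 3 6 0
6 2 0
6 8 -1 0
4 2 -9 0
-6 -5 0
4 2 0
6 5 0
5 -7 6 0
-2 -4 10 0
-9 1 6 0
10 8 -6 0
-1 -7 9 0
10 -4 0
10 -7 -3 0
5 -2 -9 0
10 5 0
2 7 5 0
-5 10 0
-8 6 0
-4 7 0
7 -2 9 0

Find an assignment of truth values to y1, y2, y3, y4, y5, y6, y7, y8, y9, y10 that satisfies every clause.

y1=False, y2=False, y3=True, y4=True, y5=False, y6=True, y7=True, y8=True, y9=False, y10=True

Try y1 = False.
The remaining clauses are satisfied by y2 = False, y3 = True, y4 = True, y5 = False, y6 = True, y7 = True, y8 = True, y9 = False, y10 = True.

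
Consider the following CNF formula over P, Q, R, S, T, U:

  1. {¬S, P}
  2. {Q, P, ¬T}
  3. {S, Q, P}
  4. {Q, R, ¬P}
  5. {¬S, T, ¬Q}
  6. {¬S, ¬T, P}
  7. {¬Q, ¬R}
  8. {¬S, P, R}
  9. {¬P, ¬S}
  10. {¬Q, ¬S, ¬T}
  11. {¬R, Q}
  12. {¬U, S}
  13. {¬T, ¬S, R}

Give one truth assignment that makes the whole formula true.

U occurs only negated in the remaining clauses — set U = False.
Set P = False and propagate.
  then S is forced to False.
  then Q is forced to True.
  then R is forced to False.
T is now unconstrained; take T = False.
Every clause has at least one true literal under this assignment.
Check each clause:
  1. {¬S, P} — ¬S is true.
  2. {P, ¬T, Q} — Q is true.
  3. {S, P, Q} — Q is true.
  4. {¬P, Q, R} — Q is true.
  5. {T, ¬S, ¬Q} — ¬S is true.
  6. {¬T, ¬S, P} — ¬T is true.
  7. {¬R, ¬Q} — ¬R is true.
  8. {R, P, ¬S} — ¬S is true.
  9. {¬P, ¬S} — ¬S is true.
  10. {¬S, ¬Q, ¬T} — ¬T is true.
  11. {Q, ¬R} — Q is true.
  12. {S, ¬U} — ¬U is true.
  13. {¬T, ¬S, R} — ¬T is true.

P = False, Q = True, R = False, S = False, T = False, U = False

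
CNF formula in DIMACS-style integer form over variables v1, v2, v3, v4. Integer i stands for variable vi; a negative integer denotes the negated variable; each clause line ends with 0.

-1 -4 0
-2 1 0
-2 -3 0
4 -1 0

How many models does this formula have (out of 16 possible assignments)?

The models are:
  v1=F v2=F v3=F v4=F
  v1=F v2=F v3=F v4=T
  v1=F v2=F v3=T v4=F
  v1=F v2=F v3=T v4=T
That's 4 in total.

4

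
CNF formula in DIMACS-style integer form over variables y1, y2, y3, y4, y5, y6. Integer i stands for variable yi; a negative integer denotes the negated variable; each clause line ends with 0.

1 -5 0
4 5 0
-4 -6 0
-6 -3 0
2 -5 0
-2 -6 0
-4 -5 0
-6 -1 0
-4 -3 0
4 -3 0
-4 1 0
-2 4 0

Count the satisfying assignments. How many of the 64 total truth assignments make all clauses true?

2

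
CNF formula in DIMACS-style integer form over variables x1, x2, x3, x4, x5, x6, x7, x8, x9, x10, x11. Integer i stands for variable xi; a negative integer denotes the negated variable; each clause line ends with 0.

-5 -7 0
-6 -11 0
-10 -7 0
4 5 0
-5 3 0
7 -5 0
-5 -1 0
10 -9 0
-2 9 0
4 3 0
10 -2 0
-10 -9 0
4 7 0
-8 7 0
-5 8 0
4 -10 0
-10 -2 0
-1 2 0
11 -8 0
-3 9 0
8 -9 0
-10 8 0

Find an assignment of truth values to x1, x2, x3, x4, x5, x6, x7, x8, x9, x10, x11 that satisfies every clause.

x1 occurs only negated in the remaining clauses — set x1 = False.
Pure literal: x4 appears only positively; assign x4 = True.
Try x2 = False.
For the remaining variables, x3 = False, x5 = False, x6 = True, x7 = False, x8 = False, x9 = False, x10 = False, x11 = False works.
Every clause has at least one true literal under this assignment.
Check each clause:
  1. (~x7 | ~x5) — ~x7 is true.
  2. (~x11 | ~x6) — ~x11 is true.
  3. (~x10 | ~x7) — ~x7 is true.
  4. (x4 | x5) — x4 is true.
  5. (x3 | ~x5) — ~x5 is true.
  6. (x7 | ~x5) — ~x5 is true.
  7. (~x1 | ~x5) — ~x5 is true.
  8. (~x9 | x10) — ~x9 is true.
  9. (x9 | ~x2) — ~x2 is true.
  10. (x3 | x4) — x4 is true.
  11. (~x2 | x10) — ~x2 is true.
  12. (~x10 | ~x9) — ~x10 is true.
  13. (x7 | x4) — x4 is true.
  14. (~x8 | x7) — ~x8 is true.
  15. (x8 | ~x5) — ~x5 is true.
  16. (x4 | ~x10) — x4 is true.
  17. (~x2 | ~x10) — ~x10 is true.
  18. (x2 | ~x1) — ~x1 is true.
  19. (~x8 | x11) — ~x8 is true.
  20. (x9 | ~x3) — ~x3 is true.
  21. (~x9 | x8) — ~x9 is true.
  22. (x8 | ~x10) — ~x10 is true.

x1=0  x2=0  x3=0  x4=1  x5=0  x6=1  x7=0  x8=0  x9=0  x10=0  x11=0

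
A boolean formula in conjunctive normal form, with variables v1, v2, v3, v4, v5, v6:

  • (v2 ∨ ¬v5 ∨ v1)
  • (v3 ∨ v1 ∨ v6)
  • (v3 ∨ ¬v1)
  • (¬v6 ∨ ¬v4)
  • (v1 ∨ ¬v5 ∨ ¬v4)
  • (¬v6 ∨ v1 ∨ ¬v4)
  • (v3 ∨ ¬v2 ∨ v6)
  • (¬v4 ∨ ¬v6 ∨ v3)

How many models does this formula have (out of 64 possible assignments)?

Case analysis on v1 and v6:
  v1=1, v6=1: remaining (v2,v3,v4,v5) ∈ {(0,1,0,0); (0,1,0,1); (1,1,0,0); (1,1,0,1)} — 4.
  v1=1, v6=0: forces v3=1; v2, v4, v5 free → 2^3 = 8.
  v1=0, v6=1: v3 free; 3 ways for (v2,v4,v5) × 2^1 = 6.
  v1=0, v6=0: 5 of the 16 assignments to (v2,v3,v4,v5) work.
Total: 4 + 8 + 6 + 5 = 23.

23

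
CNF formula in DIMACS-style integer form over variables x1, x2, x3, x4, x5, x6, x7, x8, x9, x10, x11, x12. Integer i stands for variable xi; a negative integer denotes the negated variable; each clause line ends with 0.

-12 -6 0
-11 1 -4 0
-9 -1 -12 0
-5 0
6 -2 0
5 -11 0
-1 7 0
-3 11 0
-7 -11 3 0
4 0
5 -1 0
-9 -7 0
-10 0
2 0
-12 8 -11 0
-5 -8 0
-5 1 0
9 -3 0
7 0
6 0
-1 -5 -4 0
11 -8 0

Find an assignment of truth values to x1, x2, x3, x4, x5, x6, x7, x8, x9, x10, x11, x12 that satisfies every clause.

x1=F, x2=T, x3=F, x4=T, x5=F, x6=T, x7=T, x8=F, x9=F, x10=F, x11=F, x12=F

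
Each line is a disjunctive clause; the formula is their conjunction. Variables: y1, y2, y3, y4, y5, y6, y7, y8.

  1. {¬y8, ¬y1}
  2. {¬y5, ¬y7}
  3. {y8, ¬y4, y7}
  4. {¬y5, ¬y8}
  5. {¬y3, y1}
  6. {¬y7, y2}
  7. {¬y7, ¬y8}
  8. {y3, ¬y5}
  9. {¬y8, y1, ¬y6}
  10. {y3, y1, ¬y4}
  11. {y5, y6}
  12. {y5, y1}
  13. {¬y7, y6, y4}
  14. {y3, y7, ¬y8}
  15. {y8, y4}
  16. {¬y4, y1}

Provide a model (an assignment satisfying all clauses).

Pure literal: y2 appears only positively; assign y2 = True.
Branch on y1: take y1 = True.
  then y8 is forced to False.
  then y4 is forced to True.
  then y7 is forced to True.
  then y5 is forced to False.
  then y6 is forced to True.
y3 is now unconstrained; take y3 = True.
Every clause has at least one true literal under this assignment.

y1 = T, y2 = T, y3 = T, y4 = T, y5 = F, y6 = T, y7 = T, y8 = F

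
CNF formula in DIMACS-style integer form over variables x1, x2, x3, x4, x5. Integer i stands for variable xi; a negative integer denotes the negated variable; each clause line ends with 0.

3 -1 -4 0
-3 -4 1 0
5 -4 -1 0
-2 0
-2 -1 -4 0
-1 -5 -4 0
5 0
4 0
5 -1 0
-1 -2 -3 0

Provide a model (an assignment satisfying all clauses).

x1=False, x2=False, x3=False, x4=True, x5=True

Check each clause:
  1. (x3 | ~x4 | ~x1) — ~x1 is true.
  2. (x1 | ~x4 | ~x3) — ~x3 is true.
  3. (~x4 | ~x1 | x5) — x5 is true.
  4. (~x2) — ~x2 is true.
  5. (~x4 | ~x2 | ~x1) — ~x2 is true.
  6. (~x4 | ~x5 | ~x1) — ~x1 is true.
  7. (x5) — x5 is true.
  8. (x4) — x4 is true.
  9. (~x1 | x5) — x5 is true.
  10. (~x3 | ~x2 | ~x1) — ~x3 is true.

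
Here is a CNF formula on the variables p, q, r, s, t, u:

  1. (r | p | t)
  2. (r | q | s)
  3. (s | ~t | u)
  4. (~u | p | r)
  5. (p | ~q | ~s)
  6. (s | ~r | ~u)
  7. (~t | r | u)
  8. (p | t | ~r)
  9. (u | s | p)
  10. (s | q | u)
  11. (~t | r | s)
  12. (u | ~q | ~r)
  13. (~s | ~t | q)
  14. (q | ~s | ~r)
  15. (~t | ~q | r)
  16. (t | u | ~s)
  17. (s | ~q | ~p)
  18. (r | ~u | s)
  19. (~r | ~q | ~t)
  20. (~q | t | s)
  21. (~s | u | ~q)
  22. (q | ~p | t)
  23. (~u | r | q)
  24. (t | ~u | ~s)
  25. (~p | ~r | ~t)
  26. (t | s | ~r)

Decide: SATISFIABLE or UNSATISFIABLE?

UNSATISFIABLE

s = True:
  r = True:
    propagation gives q=True, p=True, u=True, t=False; an empty clause results — contradiction.
  r = False:
    t = True:
      propagation gives u=True, p=True, q=True; contradiction.
    t = False:
      propagation gives p=True, u=True; contradiction.
s = False:
  r = True:
    propagation gives u=False, t=False; an empty clause results — contradiction.
  r = False:
    propagation gives q=True, t=False; an empty clause results — contradiction.
Every branch closes, so no satisfying assignment exists.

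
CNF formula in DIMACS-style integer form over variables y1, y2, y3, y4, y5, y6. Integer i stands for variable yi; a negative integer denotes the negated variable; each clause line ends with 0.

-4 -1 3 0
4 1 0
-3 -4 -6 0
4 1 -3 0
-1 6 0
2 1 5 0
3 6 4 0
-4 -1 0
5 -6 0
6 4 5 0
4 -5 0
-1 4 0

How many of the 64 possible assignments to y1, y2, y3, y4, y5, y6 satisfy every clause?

8

The models are:
  y1=0 y2=0 y3=0 y4=1 y5=1 y6=0
  y1=0 y2=0 y3=0 y4=1 y5=1 y6=1
  y1=0 y2=0 y3=1 y4=1 y5=1 y6=0
  y1=0 y2=1 y3=0 y4=1 y5=0 y6=0
  y1=0 y2=1 y3=0 y4=1 y5=1 y6=0
  y1=0 y2=1 y3=0 y4=1 y5=1 y6=1
  y1=0 y2=1 y3=1 y4=1 y5=0 y6=0
  y1=0 y2=1 y3=1 y4=1 y5=1 y6=0
That's 8 in total.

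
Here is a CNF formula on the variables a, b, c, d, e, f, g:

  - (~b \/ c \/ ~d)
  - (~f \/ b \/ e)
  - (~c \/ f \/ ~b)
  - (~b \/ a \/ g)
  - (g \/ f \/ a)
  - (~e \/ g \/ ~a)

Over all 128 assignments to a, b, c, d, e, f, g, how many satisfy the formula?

52

Case analysis on b and a:
  b=1, a=1: 12 of the 32 assignments to (c,d,e,f,g) work.
  b=1, a=0: e free; 4 ways for (c,d,f,g) × 2^1 = 8.
  b=0, a=1: c, d free; 4 ways for (e,f,g) × 2^2 = 16.
  b=0, a=0: c, d free; 4 ways for (e,f,g) × 2^2 = 16.
Total: 12 + 8 + 16 + 16 = 52.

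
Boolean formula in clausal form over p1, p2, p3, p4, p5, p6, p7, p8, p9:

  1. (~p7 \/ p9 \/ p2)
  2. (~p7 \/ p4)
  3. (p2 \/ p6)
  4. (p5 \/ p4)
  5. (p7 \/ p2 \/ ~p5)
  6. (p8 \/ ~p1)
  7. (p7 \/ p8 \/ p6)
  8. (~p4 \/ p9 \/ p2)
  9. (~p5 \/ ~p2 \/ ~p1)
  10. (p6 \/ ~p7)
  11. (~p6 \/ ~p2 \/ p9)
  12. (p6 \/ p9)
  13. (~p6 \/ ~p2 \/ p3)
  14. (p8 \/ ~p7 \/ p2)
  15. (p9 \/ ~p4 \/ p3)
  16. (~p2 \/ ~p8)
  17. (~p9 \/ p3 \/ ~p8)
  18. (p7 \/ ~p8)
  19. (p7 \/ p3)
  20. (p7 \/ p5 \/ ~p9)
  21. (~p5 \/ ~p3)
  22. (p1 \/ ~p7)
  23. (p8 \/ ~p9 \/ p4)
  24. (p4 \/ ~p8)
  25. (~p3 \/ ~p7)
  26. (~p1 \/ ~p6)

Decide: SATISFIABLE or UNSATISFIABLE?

UNSATISFIABLE

p7 = True:
  propagation gives p4=True, p6=True, p1=True; an empty clause results — contradiction.
p7 = False:
  propagation gives p8=False, p1=False, p6=True, p3=True; an empty clause results — contradiction.
Every branch closes, so no satisfying assignment exists.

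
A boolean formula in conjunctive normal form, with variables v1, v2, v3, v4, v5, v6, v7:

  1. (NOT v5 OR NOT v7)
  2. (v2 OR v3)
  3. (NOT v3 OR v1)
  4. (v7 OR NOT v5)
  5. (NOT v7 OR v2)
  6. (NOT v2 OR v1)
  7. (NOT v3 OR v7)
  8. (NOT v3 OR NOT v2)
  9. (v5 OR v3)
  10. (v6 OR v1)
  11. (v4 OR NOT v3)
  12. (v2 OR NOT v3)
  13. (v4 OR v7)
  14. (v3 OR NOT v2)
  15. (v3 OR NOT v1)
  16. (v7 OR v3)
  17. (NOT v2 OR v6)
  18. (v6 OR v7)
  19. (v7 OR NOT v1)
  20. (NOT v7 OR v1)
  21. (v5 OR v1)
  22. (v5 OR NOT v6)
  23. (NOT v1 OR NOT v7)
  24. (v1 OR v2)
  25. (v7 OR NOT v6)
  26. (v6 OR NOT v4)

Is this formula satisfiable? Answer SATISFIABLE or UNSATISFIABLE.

v7 = True:
  propagation gives v5=False, v2=True, v1=True; an empty clause results — contradiction.
v7 = False:
  propagation gives v5=False, v3=False; an empty clause results — contradiction.
Every branch closes, so no satisfying assignment exists.

UNSATISFIABLE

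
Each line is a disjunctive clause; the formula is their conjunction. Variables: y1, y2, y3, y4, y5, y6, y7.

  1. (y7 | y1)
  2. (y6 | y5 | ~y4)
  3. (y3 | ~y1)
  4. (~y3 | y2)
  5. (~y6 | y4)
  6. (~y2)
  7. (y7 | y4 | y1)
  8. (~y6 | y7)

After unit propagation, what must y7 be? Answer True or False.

True

(~y2) stands alone — y2 = False.
(~y3 | y2): since y2 = False, the clause reduces to (~y3). y3 = False.
(y3 | ~y1) with y3 = False leaves only ~y1, so y1 = False.
(y1 | y7) with y1 = False leaves only y7, so y7 = True.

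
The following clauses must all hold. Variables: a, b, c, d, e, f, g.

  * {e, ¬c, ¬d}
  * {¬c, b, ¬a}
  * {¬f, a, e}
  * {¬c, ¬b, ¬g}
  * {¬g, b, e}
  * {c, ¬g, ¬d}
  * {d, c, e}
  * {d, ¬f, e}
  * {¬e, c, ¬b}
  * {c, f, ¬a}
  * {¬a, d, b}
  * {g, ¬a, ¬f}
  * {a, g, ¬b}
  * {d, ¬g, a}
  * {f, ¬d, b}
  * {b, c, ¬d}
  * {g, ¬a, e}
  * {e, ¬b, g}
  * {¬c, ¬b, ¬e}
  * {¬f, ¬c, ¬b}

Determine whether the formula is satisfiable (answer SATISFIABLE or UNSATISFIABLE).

Branch on a: take a = False.
Try b = False.
For the remaining variables, c = True, d = False, e = False, f = False, g = False works.
So a = False, b = False, c = True, d = False, e = False, f = False, g = False is a satisfying assignment.

SATISFIABLE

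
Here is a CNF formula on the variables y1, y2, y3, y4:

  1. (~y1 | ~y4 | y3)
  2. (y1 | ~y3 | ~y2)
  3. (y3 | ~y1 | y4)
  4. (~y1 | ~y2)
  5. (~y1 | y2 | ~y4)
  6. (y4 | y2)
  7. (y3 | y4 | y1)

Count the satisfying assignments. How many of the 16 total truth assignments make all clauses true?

3

Satisfying assignments:
  y1=0 y2=0 y3=0 y4=1
  y1=0 y2=0 y3=1 y4=1
  y1=0 y2=1 y3=0 y4=1
That's 3 in total.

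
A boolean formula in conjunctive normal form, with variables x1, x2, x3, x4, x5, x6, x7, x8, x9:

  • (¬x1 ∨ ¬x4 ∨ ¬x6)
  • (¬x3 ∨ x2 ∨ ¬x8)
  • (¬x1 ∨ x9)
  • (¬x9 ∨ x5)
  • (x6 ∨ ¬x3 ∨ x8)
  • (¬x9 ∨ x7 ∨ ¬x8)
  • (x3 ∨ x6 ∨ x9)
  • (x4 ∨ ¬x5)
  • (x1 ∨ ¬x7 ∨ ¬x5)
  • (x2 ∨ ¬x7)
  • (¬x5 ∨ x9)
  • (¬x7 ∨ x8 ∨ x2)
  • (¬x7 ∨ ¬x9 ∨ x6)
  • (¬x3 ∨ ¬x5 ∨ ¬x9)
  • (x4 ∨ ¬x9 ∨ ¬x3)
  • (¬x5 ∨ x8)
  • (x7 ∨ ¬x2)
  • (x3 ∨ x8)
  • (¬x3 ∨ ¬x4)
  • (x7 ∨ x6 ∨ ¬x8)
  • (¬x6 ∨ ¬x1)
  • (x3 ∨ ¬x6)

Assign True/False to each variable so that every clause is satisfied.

x1=False, x2=True, x3=True, x4=False, x5=False, x6=True, x7=True, x8=True, x9=False

Try x1 = False.
Set x2 = True and propagate.
  then x7 is forced to True.
  then x5 is forced to False.
  then x9 is forced to False.
For the remaining variables, x3 = True, x4 = False, x6 = True, x8 = True works.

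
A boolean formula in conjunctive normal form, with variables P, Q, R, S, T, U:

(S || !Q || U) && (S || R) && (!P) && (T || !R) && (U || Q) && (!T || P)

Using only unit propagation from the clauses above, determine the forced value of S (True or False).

True

(!P) is a unit clause: P = False.
From (!T || P) and P = False: T = False.
From (!R || T) and T = False: R = False.
(R || S) with R = False leaves only S, so S = True.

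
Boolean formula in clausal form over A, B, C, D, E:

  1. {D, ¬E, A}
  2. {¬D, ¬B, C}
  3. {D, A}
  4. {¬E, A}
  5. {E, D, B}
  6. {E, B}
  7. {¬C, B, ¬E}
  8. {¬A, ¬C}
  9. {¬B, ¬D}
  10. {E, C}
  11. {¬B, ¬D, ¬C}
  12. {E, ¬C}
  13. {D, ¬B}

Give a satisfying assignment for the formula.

A = True, B = False, C = False, D = True, E = True

Check each clause:
  1. {¬E, D, A} — A is true.
  2. {¬B, ¬D, C} — ¬B is true.
  3. {A, D} — A is true.
  4. {A, ¬E} — A is true.
  5. {E, B, D} — D is true.
  6. {B, E} — E is true.
  7. {¬C, B, ¬E} — ¬C is true.
  8. {¬C, ¬A} — ¬C is true.
  9. {¬D, ¬B} — ¬B is true.
  10. {E, C} — E is true.
  11. {¬C, ¬B, ¬D} — ¬C is true.
  12. {¬C, E} — ¬C is true.
  13. {¬B, D} — D is true.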